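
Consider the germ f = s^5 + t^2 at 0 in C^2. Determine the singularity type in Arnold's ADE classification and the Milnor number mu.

The Hessian of f at 0 is [[0, 0], [0, 2]] with rank 1, so corank 1. A Groebner basis of the Jacobian ideal J(f) in C{s,t} is {s^4, t}; counting standard monomials gives mu = 4. Corank 1: A-series; mu = 4 gives A_4.

Type A_{4}, Milnor number mu = 4.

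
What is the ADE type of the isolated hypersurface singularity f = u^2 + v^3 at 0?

The Hessian of f at 0 has rank 1. Corank 1: A-series; mu = 2 gives A_2.

A_{2}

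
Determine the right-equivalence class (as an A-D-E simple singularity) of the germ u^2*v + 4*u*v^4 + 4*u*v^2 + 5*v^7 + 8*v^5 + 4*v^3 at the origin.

D8

The Hessian of f at 0 has rank 0. Corank 2; j^3 = v*(u + 2*v)^2 has shape L^2 M (L != M), so D-series; mu = 8 gives D_8.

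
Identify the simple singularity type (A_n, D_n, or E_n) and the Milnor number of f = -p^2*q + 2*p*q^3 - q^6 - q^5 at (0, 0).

The Hessian of f at 0 is [[0, 0], [0, 0]] with rank 0, so corank 2. A Groebner basis of the Jacobian ideal J(f) in C{p,q} is {p^3, p^2*q + p^2/6 - p*q^2/6, -p*q + q^3}; counting standard monomials gives mu = 7. Corank 2; j^3 = -p^2*q has shape L^2 M (L != M), so D-series; mu = 7 gives D_7.

Type D7, Milnor number mu = 7.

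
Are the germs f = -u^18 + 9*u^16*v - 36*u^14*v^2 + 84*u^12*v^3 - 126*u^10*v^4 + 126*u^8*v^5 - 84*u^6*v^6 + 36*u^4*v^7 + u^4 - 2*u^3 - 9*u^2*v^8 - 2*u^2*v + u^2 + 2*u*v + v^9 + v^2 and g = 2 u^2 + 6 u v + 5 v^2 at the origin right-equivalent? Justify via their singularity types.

No.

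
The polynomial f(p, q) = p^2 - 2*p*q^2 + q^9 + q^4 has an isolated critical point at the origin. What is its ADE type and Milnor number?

The Hessian of f at 0 is [[2, 0], [0, 0]] with rank 1, so corank 1. A Groebner basis of the Jacobian ideal J(f) in C{p,q} is {p^4, -p + q^2}; counting standard monomials gives mu = 8. Corank 1: A-series; mu = 8 gives A_8.

Type A_{8}, Milnor number mu = 8.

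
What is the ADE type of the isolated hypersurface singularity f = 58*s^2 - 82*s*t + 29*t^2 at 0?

The Hessian of f at 0 is [[116, -82], [-82, 58]] with rank 2, so corank 0. A Groebner basis of the Jacobian ideal J(f) in C{s,t} is {s, t}; counting standard monomials gives mu = 1. Corank 0: nondegenerate Morse point, so A_1.

A1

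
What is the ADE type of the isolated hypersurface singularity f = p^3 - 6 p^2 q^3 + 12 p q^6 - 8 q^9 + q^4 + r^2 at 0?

E_6

The Hessian of f at 0 has rank 1. Corank 2; j^3 = p^3 is a perfect cube, so E-series; the 4-jet and mu = 6 give E_6.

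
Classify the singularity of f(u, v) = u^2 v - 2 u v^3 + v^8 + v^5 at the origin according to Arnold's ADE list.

D9

The Hessian of f at 0 is [[0, 0], [0, 0]] with rank 0, so corank 2. A Groebner basis of the Jacobian ideal J(f) in C{u,v} is {u^4, u^3*v + u^2/8 - u*v^2/8, -u^3 + u^2*v^2, -u*v + v^3}; counting standard monomials gives mu = 9. Corank 2; j^3 = u^2*v has shape L^2 M (L != M), so D-series; mu = 9 gives D_9.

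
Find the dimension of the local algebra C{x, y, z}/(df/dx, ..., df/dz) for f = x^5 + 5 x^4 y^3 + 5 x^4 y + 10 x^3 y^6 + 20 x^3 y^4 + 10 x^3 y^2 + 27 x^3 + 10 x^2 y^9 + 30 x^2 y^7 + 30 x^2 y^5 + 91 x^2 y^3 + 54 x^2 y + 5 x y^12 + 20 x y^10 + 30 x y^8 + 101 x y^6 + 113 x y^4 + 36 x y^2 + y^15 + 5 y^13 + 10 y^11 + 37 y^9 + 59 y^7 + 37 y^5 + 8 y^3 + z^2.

8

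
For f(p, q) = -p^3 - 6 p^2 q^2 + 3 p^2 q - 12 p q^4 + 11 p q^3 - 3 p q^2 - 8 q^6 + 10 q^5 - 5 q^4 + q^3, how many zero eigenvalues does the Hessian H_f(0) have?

Hessian at 0 has rank 0.

2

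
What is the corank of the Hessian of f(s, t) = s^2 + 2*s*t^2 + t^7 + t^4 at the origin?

1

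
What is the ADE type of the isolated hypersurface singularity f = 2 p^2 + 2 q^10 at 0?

The Hessian of f at 0 is [[4, 0], [0, 0]] with rank 1, so corank 1. A Groebner basis of the Jacobian ideal J(f) in C{p,q} is {q^9, p}; counting standard monomials gives mu = 9. Corank 1: A-series; mu = 9 gives A_9.

A_{9}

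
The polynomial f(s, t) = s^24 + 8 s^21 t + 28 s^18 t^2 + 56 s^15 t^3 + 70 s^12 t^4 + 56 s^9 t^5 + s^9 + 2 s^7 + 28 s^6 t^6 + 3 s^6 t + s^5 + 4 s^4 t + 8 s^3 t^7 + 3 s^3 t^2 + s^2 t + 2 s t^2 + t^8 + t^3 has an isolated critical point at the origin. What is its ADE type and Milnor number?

The Hessian of f at 0 is [[0, 0], [0, 0]] with rank 0, so corank 2. A Groebner basis of the Jacobian ideal J(f) in C{s,t} is {s^2*t^2 - 8*s^2*t - s^2 - 16*s*t^2 - 3*s*t - 8*t^3 - 2*t^2, 16*s^2*t + 2*s^2 + s*t^3 + 32*s*t^2 + 5*s*t + 16*t^3 + 3*t^2, -24*s^2*t - 3*s^2 - 48*s*t^2 - 7*s*t + t^4 - 24*t^3 - 4*t^2, s^3 + 3*s^2*t + 3*s*t^2 + t^3}; counting standard monomials gives mu = 9. Corank 2; j^3 = t*(s + t)^2 has shape L^2 M (L != M), so D-series; mu = 9 gives D_9.

Type D_9, Milnor number mu = 9.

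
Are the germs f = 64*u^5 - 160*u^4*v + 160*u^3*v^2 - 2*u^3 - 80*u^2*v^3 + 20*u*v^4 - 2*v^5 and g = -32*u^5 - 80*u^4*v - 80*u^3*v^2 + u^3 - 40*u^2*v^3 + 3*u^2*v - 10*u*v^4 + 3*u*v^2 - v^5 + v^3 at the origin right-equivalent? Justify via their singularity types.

The Hessian of f at 0 has rank 0. Corank 2; j^3 = -2*u^3 is a perfect cube, so E-series; the 5-jet and mu = 8 give E_8. The Hessian of g at 0 has rank 0. Corank 2; j^3 = (u + v)^3 is a perfect cube, so E-series; the 5-jet and mu = 8 give E_8. Both have type E_8, hence right-equivalent.

Yes.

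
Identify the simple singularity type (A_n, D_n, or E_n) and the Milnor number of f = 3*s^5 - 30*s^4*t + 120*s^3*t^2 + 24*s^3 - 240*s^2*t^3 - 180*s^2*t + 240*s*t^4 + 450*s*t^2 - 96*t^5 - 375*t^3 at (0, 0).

Type E_8, Milnor number mu = 8.

The Hessian of f at 0 has rank 0. Corank 2; j^3 = 3*(2*s - 5*t)^3 is a perfect cube, so E-series; the 5-jet and mu = 8 give E_8.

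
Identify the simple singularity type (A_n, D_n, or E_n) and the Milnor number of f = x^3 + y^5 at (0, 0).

Type E8, Milnor number mu = 8.

The Hessian of f at 0 is [[0, 0], [0, 0]] with rank 0, so corank 2. A Groebner basis of the Jacobian ideal J(f) in C{x,y} is {y^4, x^2}; counting standard monomials gives mu = 8. Corank 2; j^3 = x^3 is a perfect cube, so E-series; the 5-jet and mu = 8 give E_8.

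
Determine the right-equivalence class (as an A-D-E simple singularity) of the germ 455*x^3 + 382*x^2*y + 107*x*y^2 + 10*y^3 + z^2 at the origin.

The Hessian of f at 0 has rank 1. Corank 2; j^3 = (7*x + 2*y)*(65*x^2 + 36*x*y + 5*y^2) splits into three distinct lines over C (the quadratic factor has nonzero discriminant), so D_4.

D4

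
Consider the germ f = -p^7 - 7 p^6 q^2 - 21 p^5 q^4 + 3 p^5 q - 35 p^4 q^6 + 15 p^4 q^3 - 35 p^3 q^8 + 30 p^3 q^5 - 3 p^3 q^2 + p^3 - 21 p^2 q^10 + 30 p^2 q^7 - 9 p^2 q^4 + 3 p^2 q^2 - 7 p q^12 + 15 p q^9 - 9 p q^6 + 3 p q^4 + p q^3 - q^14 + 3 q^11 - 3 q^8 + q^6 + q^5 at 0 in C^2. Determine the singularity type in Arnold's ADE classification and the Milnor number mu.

Type E_{7}, Milnor number mu = 7.

The Hessian of f at 0 has rank 0. Corank 2; j^3 = p^3 is a perfect cube, so E-series; the 4-jet and mu = 7 give E_7.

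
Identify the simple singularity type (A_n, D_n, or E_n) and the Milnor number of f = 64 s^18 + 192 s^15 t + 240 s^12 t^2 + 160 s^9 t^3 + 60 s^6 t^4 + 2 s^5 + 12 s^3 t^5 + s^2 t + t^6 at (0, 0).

The Hessian of f at 0 has rank 0. Corank 2; j^3 = s^2*t has shape L^2 M (L != M), so D-series; mu = 7 gives D_7.

Type D_{7}, Milnor number mu = 7.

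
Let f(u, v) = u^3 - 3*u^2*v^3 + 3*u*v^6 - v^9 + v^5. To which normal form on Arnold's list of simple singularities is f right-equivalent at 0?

E8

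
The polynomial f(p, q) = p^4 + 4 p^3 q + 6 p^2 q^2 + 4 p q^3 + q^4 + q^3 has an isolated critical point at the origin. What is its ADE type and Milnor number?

Type E6, Milnor number mu = 6.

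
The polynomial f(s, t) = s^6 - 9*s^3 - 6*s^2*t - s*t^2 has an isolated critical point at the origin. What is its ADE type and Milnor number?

Type D_{7}, Milnor number mu = 7.

The Hessian of f at 0 has rank 0. Corank 2; j^3 = -s*(3*s + t)^2 has shape L^2 M (L != M), so D-series; mu = 7 gives D_7.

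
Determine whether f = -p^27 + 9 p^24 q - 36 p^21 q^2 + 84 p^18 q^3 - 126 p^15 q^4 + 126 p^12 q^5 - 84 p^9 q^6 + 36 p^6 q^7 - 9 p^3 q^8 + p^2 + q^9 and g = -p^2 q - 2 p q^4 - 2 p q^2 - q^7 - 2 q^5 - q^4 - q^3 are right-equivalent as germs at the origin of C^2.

No.

The Hessian of f at 0 has rank 1. Corank 1: A-series; mu = 8 gives A_8. The Hessian of g at 0 has rank 0. Corank 2; j^3 = -q*(p + q)^2 has shape L^2 M (L != M), so D-series; mu = 5 gives D_5. f is A_8 but g is D_5, hence not right-equivalent.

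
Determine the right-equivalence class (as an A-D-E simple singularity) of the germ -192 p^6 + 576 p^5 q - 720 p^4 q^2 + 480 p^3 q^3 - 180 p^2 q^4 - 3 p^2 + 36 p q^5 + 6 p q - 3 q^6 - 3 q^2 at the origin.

A5

The Hessian of f at 0 has rank 1. Corank 1: A-series; mu = 5 gives A_5.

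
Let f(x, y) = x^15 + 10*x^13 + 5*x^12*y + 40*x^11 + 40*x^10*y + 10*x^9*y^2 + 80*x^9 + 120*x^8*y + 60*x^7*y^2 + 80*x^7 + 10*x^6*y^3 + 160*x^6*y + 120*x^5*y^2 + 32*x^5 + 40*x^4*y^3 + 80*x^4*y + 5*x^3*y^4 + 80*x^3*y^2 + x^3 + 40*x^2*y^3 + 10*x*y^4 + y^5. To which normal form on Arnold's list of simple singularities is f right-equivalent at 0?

The Hessian of f at 0 is [[0, 0], [0, 0]] with rank 0, so corank 2. A Groebner basis of the Jacobian ideal J(f) in C{x,y} is {y^5, x*y^3 + y^4/8, x^2}; counting standard monomials gives mu = 8. Corank 2; j^3 = x^3 is a perfect cube, so E-series; the 5-jet and mu = 8 give E_8.

E_{8}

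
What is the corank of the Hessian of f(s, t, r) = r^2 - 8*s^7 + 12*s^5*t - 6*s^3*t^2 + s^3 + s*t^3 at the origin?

Hessian at 0 has rank 1.

2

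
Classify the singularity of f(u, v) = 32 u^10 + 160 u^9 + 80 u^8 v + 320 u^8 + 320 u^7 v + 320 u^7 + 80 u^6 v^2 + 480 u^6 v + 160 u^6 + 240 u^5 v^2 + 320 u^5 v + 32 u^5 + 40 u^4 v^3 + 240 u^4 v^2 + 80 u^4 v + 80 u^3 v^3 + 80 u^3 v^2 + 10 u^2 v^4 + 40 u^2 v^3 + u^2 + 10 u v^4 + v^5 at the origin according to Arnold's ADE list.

A_{4}

The Hessian of f at 0 is [[2, 0], [0, 0]] with rank 1, so corank 1. A Groebner basis of the Jacobian ideal J(f) in C{u,v} is {v^4, u}; counting standard monomials gives mu = 4. Corank 1: A-series; mu = 4 gives A_4.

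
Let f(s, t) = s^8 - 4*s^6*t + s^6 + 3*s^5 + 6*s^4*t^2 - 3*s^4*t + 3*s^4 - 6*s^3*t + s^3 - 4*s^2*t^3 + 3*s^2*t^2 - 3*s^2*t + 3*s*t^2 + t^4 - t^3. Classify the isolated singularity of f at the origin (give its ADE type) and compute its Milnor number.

Type E_{6}, Milnor number mu = 6.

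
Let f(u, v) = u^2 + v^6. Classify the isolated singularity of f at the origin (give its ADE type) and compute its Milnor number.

The Hessian of f at 0 has rank 1. Corank 1: A-series; mu = 5 gives A_5.

Type A5, Milnor number mu = 5.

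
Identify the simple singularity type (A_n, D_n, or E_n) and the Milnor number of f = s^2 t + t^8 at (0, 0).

Type D_{9}, Milnor number mu = 9.

The Hessian of f at 0 has rank 0. Corank 2; j^3 = s^2*t has shape L^2 M (L != M), so D-series; mu = 9 gives D_9.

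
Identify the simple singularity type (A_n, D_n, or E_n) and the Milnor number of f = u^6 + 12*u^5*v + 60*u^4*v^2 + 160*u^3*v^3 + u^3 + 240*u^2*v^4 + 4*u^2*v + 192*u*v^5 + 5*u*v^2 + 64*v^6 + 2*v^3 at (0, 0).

The Hessian of f at 0 has rank 0. Corank 2; j^3 = (u + v)^2*(u + 2*v) has shape L^2 M (L != M), so D-series; mu = 7 gives D_7.

Type D_{7}, Milnor number mu = 7.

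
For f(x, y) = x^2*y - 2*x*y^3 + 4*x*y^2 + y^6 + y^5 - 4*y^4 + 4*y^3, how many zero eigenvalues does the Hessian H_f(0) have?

2

Hessian at 0 has rank 0.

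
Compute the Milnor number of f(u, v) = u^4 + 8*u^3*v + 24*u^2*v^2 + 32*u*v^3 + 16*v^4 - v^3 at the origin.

The Hessian of f at 0 has rank 0. Corank 2; j^3 = -v^3 is a perfect cube, so E-series; the 4-jet and mu = 6 give E_6.

6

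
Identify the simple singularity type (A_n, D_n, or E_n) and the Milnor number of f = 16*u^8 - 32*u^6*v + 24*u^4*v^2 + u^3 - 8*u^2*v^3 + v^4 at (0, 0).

Type E6, Milnor number mu = 6.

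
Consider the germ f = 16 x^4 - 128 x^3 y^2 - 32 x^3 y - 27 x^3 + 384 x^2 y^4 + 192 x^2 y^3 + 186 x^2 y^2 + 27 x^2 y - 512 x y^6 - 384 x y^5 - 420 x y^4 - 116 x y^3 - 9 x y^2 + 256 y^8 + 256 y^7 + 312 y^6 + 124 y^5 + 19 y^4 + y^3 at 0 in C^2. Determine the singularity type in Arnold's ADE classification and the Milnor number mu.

Type E_{6}, Milnor number mu = 6.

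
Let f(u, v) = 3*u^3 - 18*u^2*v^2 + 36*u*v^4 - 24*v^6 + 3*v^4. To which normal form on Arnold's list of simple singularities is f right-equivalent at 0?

The Hessian of f at 0 has rank 0. Corank 2; j^3 = 3*u^3 is a perfect cube, so E-series; the 4-jet and mu = 6 give E_6.

E6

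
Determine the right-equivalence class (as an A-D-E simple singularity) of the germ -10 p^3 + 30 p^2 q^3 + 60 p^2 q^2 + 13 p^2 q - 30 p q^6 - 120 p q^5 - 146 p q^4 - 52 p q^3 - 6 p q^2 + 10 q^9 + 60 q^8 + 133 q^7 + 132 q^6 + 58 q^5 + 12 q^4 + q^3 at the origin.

The Hessian of f at 0 has rank 0. Corank 2; j^3 = -(2*p - q)*(5*p^2 - 4*p*q + q^2) splits into three distinct lines over C (the quadratic factor has nonzero discriminant), so D_4.

D_4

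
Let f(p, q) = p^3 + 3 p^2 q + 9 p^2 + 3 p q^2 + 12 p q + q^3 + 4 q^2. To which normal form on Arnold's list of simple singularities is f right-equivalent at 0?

A2

The Hessian of f at 0 is [[18, 12], [12, 8]] with rank 1, so corank 1. A Groebner basis of the Jacobian ideal J(f) in C{p,q} is {q^2, p + 2*q/3}; counting standard monomials gives mu = 2. Corank 1: A-series; mu = 2 gives A_2.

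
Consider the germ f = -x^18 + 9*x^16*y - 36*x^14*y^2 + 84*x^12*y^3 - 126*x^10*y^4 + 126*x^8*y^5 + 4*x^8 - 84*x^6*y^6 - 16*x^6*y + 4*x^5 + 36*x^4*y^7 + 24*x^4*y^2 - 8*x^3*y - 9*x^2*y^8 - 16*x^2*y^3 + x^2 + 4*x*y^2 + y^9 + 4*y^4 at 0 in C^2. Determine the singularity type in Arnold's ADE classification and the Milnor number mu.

Type A_{8}, Milnor number mu = 8.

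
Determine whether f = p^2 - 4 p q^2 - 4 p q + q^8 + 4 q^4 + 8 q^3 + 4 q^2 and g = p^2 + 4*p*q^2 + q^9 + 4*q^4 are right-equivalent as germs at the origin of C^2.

No.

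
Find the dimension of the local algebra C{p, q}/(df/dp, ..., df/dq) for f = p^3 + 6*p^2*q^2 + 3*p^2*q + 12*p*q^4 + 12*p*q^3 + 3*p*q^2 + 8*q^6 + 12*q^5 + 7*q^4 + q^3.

6

The Hessian of f at 0 has rank 0. Corank 2; j^3 = (p + q)^3 is a perfect cube, so E-series; the 4-jet and mu = 6 give E_6.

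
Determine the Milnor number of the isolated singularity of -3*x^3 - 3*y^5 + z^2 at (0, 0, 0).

8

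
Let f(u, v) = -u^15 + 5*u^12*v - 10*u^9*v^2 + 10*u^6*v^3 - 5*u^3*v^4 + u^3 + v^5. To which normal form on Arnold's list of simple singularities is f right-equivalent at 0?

E_{8}

The Hessian of f at 0 has rank 0. Corank 2; j^3 = u^3 is a perfect cube, so E-series; the 5-jet and mu = 8 give E_8.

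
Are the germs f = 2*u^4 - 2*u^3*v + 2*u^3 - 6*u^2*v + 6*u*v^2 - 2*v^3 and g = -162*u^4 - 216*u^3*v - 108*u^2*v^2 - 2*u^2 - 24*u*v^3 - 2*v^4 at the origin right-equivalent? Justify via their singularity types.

No.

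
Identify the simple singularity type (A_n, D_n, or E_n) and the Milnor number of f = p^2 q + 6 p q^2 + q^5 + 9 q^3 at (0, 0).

Type D6, Milnor number mu = 6.

The Hessian of f at 0 is [[0, 0], [0, 0]] with rank 0, so corank 2. A Groebner basis of the Jacobian ideal J(f) in C{p,q} is {p^2/5 + q^4 - 9*q^2/5, p^3 + 27*q^3, p*q + 3*q^2}; counting standard monomials gives mu = 6. Corank 2; j^3 = q*(p + 3*q)^2 has shape L^2 M (L != M), so D-series; mu = 6 gives D_6.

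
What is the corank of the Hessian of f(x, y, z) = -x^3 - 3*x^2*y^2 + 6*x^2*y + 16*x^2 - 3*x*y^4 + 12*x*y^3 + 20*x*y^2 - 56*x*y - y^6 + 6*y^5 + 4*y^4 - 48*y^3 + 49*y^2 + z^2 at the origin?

Hessian at 0 has rank 2.

1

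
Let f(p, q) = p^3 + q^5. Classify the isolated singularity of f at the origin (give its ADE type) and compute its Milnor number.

The Hessian of f at 0 has rank 0. Corank 2; j^3 = p^3 is a perfect cube, so E-series; the 5-jet and mu = 8 give E_8.

Type E8, Milnor number mu = 8.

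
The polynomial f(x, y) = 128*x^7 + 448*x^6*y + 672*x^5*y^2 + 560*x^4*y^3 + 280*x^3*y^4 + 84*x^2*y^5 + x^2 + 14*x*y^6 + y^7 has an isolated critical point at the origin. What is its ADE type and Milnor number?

The Hessian of f at 0 has rank 1. Corank 1: A-series; mu = 6 gives A_6.

Type A6, Milnor number mu = 6.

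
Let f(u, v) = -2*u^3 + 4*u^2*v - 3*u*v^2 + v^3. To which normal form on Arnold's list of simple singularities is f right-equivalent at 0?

The Hessian of f at 0 is [[0, 0], [0, 0]] with rank 0, so corank 2. A Groebner basis of the Jacobian ideal J(f) in C{u,v} is {v^3, u^2 - 3*v^2/2, u*v - 3*v^2/2}; counting standard monomials gives mu = 4. Corank 2; j^3 = -(u - v)*(2*u^2 - 2*u*v + v^2) splits into three distinct lines over C (the quadratic factor has nonzero discriminant), so D_4.

D_4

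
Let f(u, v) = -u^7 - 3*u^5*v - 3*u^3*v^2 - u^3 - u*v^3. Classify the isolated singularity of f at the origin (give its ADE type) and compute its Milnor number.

Type E_7, Milnor number mu = 7.

The Hessian of f at 0 has rank 0. Corank 2; j^3 = -u^3 is a perfect cube, so E-series; the 4-jet and mu = 7 give E_7.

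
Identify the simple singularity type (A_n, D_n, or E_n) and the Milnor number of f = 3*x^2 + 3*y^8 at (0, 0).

Type A_7, Milnor number mu = 7.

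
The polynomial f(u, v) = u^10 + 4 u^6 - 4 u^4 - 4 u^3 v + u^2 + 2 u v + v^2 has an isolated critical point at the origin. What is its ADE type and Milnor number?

Type A_{9}, Milnor number mu = 9.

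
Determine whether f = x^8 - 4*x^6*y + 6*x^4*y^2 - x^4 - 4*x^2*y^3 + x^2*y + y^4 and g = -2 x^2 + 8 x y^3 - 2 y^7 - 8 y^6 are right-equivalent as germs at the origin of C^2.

No.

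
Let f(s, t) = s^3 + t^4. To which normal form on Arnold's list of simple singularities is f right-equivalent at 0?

The Hessian of f at 0 is [[0, 0], [0, 0]] with rank 0, so corank 2. A Groebner basis of the Jacobian ideal J(f) in C{s,t} is {t^3, s^2}; counting standard monomials gives mu = 6. Corank 2; j^3 = s^3 is a perfect cube, so E-series; the 4-jet and mu = 6 give E_6.

E6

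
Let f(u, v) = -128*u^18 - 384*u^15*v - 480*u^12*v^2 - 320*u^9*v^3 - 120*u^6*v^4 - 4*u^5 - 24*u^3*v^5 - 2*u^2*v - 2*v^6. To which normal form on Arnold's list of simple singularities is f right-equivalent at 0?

D_7

The Hessian of f at 0 is [[0, 0], [0, 0]] with rank 0, so corank 2. A Groebner basis of the Jacobian ideal J(f) in C{u,v} is {u^2/6 + v^5, u^3, u*v}; counting standard monomials gives mu = 7. Corank 2; j^3 = -2*u^2*v has shape L^2 M (L != M), so D-series; mu = 7 gives D_7.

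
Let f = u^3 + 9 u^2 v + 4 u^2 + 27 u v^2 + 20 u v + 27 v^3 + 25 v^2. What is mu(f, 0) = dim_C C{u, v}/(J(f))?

2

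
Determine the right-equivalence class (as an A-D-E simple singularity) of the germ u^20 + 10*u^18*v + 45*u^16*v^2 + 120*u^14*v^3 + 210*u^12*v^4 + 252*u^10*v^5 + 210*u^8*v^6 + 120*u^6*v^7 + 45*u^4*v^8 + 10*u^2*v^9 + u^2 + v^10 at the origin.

The Hessian of f at 0 is [[2, 0], [0, 0]] with rank 1, so corank 1. A Groebner basis of the Jacobian ideal J(f) in C{u,v} is {v^9, u}; counting standard monomials gives mu = 9. Corank 1: A-series; mu = 9 gives A_9.

A9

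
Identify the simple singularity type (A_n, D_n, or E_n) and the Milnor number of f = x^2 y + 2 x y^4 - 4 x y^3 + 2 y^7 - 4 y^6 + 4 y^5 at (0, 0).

The Hessian of f at 0 is [[0, 0], [0, 0]] with rank 0, so corank 2. A Groebner basis of the Jacobian ideal J(f) in C{x,y} is {-x^2/6 + x*y^3 + 8*x*y^2/3 + 14*x*y/3 - 28*y^3/3, x*y + y^4 - 2*y^3, x^3 + 4*x^2/3 - 16*x*y^2/3 - 16*x*y/3 + 32*y^3/3, x^2*y - 2*x^2/3 + 20*x*y^2/3 + 32*x*y/3 - 64*y^3/3}; counting standard monomials gives mu = 8. Corank 2; j^3 = x^2*y has shape L^2 M (L != M), so D-series; mu = 8 gives D_8.

Type D_8, Milnor number mu = 8.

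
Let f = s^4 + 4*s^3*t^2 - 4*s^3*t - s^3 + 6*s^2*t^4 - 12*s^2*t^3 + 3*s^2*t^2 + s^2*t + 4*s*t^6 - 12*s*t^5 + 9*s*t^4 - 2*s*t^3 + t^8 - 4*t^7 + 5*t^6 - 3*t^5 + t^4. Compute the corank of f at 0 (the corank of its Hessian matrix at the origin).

The Hessian at 0 is [[0, 0], [0, 0]] of rank 0; hence corank 2.

2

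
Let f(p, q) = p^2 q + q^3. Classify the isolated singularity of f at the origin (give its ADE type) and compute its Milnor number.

Type D_4, Milnor number mu = 4.

The Hessian of f at 0 is [[0, 0], [0, 0]] with rank 0, so corank 2. A Groebner basis of the Jacobian ideal J(f) in C{p,q} is {q^3, p^2 + 3*q^2, p*q}; counting standard monomials gives mu = 4. Corank 2; j^3 = q*(p^2 + q^2) splits into three distinct lines over C (the quadratic factor has nonzero discriminant), so D_4.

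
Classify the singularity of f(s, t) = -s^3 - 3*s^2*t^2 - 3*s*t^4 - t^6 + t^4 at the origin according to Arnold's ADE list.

The Hessian of f at 0 is [[0, 0], [0, 0]] with rank 0, so corank 2. A Groebner basis of the Jacobian ideal J(f) in C{s,t} is {s^3, s^2*t, s^2/2 + s*t^2, t^3}; counting standard monomials gives mu = 6. Corank 2; j^3 = -s^3 is a perfect cube, so E-series; the 4-jet and mu = 6 give E_6.

E_{6}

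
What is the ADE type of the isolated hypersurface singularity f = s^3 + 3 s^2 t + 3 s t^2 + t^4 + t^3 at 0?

E6

The Hessian of f at 0 is [[0, 0], [0, 0]] with rank 0, so corank 2. A Groebner basis of the Jacobian ideal J(f) in C{s,t} is {t^3, s^2 + 2*s*t + t^2}; counting standard monomials gives mu = 6. Corank 2; j^3 = (s + t)^3 is a perfect cube, so E-series; the 4-jet and mu = 6 give E_6.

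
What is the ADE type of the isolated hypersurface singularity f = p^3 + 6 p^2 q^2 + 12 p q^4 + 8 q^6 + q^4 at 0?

The Hessian of f at 0 has rank 0. Corank 2; j^3 = p^3 is a perfect cube, so E-series; the 4-jet and mu = 6 give E_6.

E6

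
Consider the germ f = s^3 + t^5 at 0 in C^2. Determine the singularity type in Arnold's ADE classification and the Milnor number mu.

Type E_8, Milnor number mu = 8.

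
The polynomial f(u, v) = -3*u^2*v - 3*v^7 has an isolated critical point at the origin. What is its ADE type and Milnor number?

Type D_{8}, Milnor number mu = 8.

The Hessian of f at 0 has rank 0. Corank 2; j^3 = -3*u^2*v has shape L^2 M (L != M), so D-series; mu = 8 gives D_8.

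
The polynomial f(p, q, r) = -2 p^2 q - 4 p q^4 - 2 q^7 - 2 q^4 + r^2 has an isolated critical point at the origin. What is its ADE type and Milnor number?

Type D_{5}, Milnor number mu = 5.

The Hessian of f at 0 has rank 1. Corank 2; j^3 = -2*p^2*q has shape L^2 M (L != M), so D-series; mu = 5 gives D_5.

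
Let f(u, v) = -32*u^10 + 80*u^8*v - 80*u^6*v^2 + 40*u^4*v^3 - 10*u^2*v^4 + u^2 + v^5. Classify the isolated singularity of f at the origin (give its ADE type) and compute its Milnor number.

Type A_{4}, Milnor number mu = 4.

The Hessian of f at 0 has rank 1. Corank 1: A-series; mu = 4 gives A_4.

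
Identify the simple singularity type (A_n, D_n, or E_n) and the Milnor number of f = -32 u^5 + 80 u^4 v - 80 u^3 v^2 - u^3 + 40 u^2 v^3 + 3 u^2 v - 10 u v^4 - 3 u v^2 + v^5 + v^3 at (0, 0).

Type E_8, Milnor number mu = 8.

The Hessian of f at 0 has rank 0. Corank 2; j^3 = -(u - v)^3 is a perfect cube, so E-series; the 5-jet and mu = 8 give E_8.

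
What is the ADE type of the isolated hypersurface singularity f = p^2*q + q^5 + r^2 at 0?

D6

The Hessian of f at 0 has rank 1. Corank 2; j^3 = p^2*q has shape L^2 M (L != M), so D-series; mu = 6 gives D_6.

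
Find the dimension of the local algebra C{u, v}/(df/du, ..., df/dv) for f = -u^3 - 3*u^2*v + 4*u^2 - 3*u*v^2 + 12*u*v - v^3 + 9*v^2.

The Hessian of f at 0 is [[8, 12], [12, 18]] with rank 1, so corank 1. A Groebner basis of the Jacobian ideal J(f) in C{u,v} is {v^2, u + 3*v/2}; counting standard monomials gives mu = 2. Corank 1: A-series; mu = 2 gives A_2.

2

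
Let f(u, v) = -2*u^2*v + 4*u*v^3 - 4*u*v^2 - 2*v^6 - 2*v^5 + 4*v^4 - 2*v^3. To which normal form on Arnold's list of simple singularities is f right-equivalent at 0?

D_7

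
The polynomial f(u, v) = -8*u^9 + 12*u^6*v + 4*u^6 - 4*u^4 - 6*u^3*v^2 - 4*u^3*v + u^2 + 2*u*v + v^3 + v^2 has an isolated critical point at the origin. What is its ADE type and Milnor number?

Type A_2, Milnor number mu = 2.

The Hessian of f at 0 has rank 1. Corank 1: A-series; mu = 2 gives A_2.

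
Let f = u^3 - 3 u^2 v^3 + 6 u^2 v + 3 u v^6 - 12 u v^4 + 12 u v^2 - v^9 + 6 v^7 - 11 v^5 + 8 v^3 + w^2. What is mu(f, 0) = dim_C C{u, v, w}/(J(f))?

The Hessian of f at 0 has rank 1. Corank 2; j^3 = (u + 2*v)^3 is a perfect cube, so E-series; the 5-jet and mu = 8 give E_8.

8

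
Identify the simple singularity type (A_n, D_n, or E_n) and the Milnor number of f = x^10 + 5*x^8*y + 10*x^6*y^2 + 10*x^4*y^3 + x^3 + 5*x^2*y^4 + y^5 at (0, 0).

Type E_{8}, Milnor number mu = 8.

The Hessian of f at 0 is [[0, 0], [0, 0]] with rank 0, so corank 2. A Groebner basis of the Jacobian ideal J(f) in C{x,y} is {y^4, x^2}; counting standard monomials gives mu = 8. Corank 2; j^3 = x^3 is a perfect cube, so E-series; the 5-jet and mu = 8 give E_8.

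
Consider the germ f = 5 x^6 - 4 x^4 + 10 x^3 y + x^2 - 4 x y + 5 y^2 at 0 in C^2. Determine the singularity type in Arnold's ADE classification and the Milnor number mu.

Type A_{1}, Milnor number mu = 1.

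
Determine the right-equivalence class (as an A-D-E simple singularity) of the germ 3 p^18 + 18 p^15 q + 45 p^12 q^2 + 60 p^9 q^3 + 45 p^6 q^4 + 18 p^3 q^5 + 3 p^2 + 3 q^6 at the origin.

The Hessian of f at 0 has rank 1. Corank 1: A-series; mu = 5 gives A_5.

A5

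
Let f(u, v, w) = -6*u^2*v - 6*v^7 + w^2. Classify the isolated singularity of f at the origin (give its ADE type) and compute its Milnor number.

Type D8, Milnor number mu = 8.

The Hessian of f at 0 has rank 1. Corank 2; j^3 = -6*u^2*v has shape L^2 M (L != M), so D-series; mu = 8 gives D_8.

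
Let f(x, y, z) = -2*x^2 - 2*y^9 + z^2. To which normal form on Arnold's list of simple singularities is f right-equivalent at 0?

A_{8}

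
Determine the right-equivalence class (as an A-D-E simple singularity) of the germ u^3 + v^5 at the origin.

The Hessian of f at 0 is [[0, 0], [0, 0]] with rank 0, so corank 2. A Groebner basis of the Jacobian ideal J(f) in C{u,v} is {v^4, u^2}; counting standard monomials gives mu = 8. Corank 2; j^3 = u^3 is a perfect cube, so E-series; the 5-jet and mu = 8 give E_8.

E8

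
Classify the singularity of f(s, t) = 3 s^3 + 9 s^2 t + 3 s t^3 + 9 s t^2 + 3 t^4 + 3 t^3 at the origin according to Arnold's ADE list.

The Hessian of f at 0 is [[0, 0], [0, 0]] with rank 0, so corank 2. A Groebner basis of the Jacobian ideal J(f) in C{s,t} is {s^3 + 3*s^2*t + 6*s^2 + 12*s*t + 6*t^2, -3*s^2 + s*t^2 - 6*s*t - 3*t^2, 3*s^2 + 6*s*t + t^3 + 3*t^2}; counting standard monomials gives mu = 7. Corank 2; j^3 = 3*(s + t)^3 is a perfect cube, so E-series; the 4-jet and mu = 7 give E_7.

E7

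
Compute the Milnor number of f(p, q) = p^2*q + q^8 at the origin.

The Hessian of f at 0 has rank 0. Corank 2; j^3 = p^2*q has shape L^2 M (L != M), so D-series; mu = 9 gives D_9.

9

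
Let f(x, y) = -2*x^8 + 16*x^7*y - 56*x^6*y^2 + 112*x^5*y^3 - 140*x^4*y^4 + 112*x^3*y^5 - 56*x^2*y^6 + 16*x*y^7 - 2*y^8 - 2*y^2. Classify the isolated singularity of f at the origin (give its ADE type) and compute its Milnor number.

Type A7, Milnor number mu = 7.

The Hessian of f at 0 is [[0, 0], [0, -4]] with rank 1, so corank 1. A Groebner basis of the Jacobian ideal J(f) in C{x,y} is {x^7, y}; counting standard monomials gives mu = 7. Corank 1: A-series; mu = 7 gives A_7.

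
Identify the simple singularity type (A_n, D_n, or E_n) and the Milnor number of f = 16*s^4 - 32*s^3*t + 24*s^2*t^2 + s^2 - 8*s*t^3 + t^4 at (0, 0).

The Hessian of f at 0 is [[2, 0], [0, 0]] with rank 1, so corank 1. A Groebner basis of the Jacobian ideal J(f) in C{s,t} is {t^3, s}; counting standard monomials gives mu = 3. Corank 1: A-series; mu = 3 gives A_3.

Type A_3, Milnor number mu = 3.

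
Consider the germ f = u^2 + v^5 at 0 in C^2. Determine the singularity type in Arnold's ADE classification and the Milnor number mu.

Type A4, Milnor number mu = 4.

The Hessian of f at 0 is [[2, 0], [0, 0]] with rank 1, so corank 1. A Groebner basis of the Jacobian ideal J(f) in C{u,v} is {v^4, u}; counting standard monomials gives mu = 4. Corank 1: A-series; mu = 4 gives A_4.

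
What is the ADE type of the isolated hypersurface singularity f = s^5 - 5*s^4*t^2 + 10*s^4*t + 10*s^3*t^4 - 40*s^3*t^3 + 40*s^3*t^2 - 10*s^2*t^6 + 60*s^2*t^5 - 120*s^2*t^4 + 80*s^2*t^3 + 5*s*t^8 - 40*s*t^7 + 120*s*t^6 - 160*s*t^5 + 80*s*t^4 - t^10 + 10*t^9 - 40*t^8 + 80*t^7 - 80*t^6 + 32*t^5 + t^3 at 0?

E_8

The Hessian of f at 0 is [[0, 0], [0, 0]] with rank 0, so corank 2. A Groebner basis of the Jacobian ideal J(f) in C{s,t} is {s^4 + 8*s^3*t, t^2}; counting standard monomials gives mu = 8. Corank 2; j^3 = t^3 is a perfect cube, so E-series; the 5-jet and mu = 8 give E_8.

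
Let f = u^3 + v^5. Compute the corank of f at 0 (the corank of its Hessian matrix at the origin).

2

Hessian at 0 has rank 0.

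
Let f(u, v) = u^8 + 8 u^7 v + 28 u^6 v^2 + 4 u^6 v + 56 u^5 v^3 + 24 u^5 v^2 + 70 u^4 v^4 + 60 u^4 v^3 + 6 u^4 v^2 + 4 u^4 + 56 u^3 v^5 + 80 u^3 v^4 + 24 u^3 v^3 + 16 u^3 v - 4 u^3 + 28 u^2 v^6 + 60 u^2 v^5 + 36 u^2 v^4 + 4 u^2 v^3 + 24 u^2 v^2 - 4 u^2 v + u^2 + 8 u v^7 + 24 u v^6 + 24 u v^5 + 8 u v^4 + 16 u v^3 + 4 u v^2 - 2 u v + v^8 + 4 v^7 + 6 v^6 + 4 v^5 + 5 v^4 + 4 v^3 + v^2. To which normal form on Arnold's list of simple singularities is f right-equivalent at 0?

A_{3}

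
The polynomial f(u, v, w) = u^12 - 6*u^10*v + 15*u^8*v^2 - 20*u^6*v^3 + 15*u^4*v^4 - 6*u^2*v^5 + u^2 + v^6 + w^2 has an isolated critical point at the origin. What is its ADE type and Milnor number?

Type A_{5}, Milnor number mu = 5.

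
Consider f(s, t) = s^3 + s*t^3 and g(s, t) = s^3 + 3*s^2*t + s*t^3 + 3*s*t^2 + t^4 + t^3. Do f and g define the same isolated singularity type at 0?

Yes.

The Hessian of f at 0 has rank 0. Corank 2; j^3 = s^3 is a perfect cube, so E-series; the 4-jet and mu = 7 give E_7. The Hessian of g at 0 has rank 0. Corank 2; j^3 = (s + t)^3 is a perfect cube, so E-series; the 4-jet and mu = 7 give E_7. Both have type E_7, hence right-equivalent.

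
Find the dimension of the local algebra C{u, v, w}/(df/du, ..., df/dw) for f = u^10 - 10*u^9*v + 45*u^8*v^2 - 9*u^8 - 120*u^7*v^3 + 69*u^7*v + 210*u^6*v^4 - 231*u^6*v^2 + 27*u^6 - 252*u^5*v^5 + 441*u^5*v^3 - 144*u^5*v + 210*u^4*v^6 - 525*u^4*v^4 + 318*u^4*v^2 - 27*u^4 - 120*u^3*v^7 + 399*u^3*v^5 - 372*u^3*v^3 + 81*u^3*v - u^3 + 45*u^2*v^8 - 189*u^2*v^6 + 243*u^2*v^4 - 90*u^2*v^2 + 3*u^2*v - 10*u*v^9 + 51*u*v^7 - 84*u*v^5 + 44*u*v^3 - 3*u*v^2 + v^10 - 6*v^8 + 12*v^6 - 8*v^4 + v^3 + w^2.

The Hessian of f at 0 is [[0, 0, 0], [0, 0, 0], [0, 0, 2]] with rank 1, so corank 2. A Groebner basis of the Jacobian ideal J(f) in C{u,v,w} is {u^2/3 - 2*u*v/3 + v^4 + v^3/9 + v^2/3, u^3 + 5*u^2/3 - 10*u*v/3 - 4*v^3/9 + 5*v^2/3, u^2*v + 11*u^2/9 - 22*u*v/9 - 16*v^3/27 + 11*v^2/9, 2*u^2/3 + u*v^2 - 4*u*v/3 - 7*v^3/9 + 2*v^2/3, w}; counting standard monomials gives mu = 7. Corank 2; j^3 = -(u - v)^3 is a perfect cube, so E-series; the 4-jet and mu = 7 give E_7.

7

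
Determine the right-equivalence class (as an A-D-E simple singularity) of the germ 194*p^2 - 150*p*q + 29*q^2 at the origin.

A1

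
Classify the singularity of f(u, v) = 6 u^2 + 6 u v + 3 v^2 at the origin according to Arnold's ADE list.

A_{1}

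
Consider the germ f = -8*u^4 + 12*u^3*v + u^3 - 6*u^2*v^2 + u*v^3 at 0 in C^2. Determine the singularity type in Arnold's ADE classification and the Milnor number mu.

The Hessian of f at 0 has rank 0. Corank 2; j^3 = u^3 is a perfect cube, so E-series; the 4-jet and mu = 7 give E_7.

Type E_{7}, Milnor number mu = 7.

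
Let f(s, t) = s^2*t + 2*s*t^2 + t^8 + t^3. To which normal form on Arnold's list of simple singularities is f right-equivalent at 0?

D_9

The Hessian of f at 0 has rank 0. Corank 2; j^3 = t*(s + t)^2 has shape L^2 M (L != M), so D-series; mu = 9 gives D_9.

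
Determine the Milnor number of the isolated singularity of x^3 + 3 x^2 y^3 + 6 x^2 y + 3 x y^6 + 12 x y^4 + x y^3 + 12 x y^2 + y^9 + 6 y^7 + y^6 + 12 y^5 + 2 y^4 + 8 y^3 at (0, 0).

The Hessian of f at 0 has rank 0. Corank 2; j^3 = (x + 2*y)^3 is a perfect cube, so E-series; the 4-jet and mu = 7 give E_7.

7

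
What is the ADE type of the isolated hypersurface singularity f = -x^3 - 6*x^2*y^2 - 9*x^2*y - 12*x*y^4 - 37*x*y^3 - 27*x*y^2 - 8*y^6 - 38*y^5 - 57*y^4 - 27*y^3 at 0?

E7

The Hessian of f at 0 is [[0, 0], [0, 0]] with rank 0, so corank 2. A Groebner basis of the Jacobian ideal J(f) in C{x,y} is {-x^2/4 - 3*x*y/2 + y^4 - y^3/12 - 9*y^2/4, x^3 + 51*x^2/4 + 153*x*y/2 + 125*y^3/4 + 459*y^2/4, x^2*y - 35*x^2/12 - 35*x*y/2 - 359*y^3/36 - 105*y^2/4, x^2/2 + x*y^2 + 3*x*y + 19*y^3/6 + 9*y^2/2}; counting standard monomials gives mu = 7. Corank 2; j^3 = -(x + 3*y)^3 is a perfect cube, so E-series; the 4-jet and mu = 7 give E_7.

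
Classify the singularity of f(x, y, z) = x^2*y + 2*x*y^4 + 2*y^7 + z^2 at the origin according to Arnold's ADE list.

D_{8}

The Hessian of f at 0 is [[0, 0, 0], [0, 0, 0], [0, 0, 2]] with rank 1, so corank 2. A Groebner basis of the Jacobian ideal J(f) in C{x,y,z} is {-x^2/6 + x*y^3, x*y + y^4, x^3, x^2*y, z}; counting standard monomials gives mu = 8. Corank 2; j^3 = x^2*y has shape L^2 M (L != M), so D-series; mu = 8 gives D_8.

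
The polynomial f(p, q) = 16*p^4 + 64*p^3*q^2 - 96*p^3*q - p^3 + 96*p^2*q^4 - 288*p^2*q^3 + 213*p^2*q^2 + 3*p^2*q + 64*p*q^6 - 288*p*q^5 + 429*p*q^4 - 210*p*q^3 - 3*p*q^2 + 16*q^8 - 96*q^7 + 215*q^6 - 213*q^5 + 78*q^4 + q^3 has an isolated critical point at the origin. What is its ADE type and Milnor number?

Type E_6, Milnor number mu = 6.

The Hessian of f at 0 is [[0, 0], [0, 0]] with rank 0, so corank 2. A Groebner basis of the Jacobian ideal J(f) in C{p,q} is {p^3 + 9*p^2/2 - 9*p*q + 9*q^2/2, p^2*q + 4*p^2 - 8*p*q + 4*q^2, 7*p^2/2 + p*q^2 - 7*p*q + 7*q^2/2, 3*p^2 - 6*p*q + q^3 + 3*q^2}; counting standard monomials gives mu = 6. Corank 2; j^3 = -(p - q)^3 is a perfect cube, so E-series; the 4-jet and mu = 6 give E_6.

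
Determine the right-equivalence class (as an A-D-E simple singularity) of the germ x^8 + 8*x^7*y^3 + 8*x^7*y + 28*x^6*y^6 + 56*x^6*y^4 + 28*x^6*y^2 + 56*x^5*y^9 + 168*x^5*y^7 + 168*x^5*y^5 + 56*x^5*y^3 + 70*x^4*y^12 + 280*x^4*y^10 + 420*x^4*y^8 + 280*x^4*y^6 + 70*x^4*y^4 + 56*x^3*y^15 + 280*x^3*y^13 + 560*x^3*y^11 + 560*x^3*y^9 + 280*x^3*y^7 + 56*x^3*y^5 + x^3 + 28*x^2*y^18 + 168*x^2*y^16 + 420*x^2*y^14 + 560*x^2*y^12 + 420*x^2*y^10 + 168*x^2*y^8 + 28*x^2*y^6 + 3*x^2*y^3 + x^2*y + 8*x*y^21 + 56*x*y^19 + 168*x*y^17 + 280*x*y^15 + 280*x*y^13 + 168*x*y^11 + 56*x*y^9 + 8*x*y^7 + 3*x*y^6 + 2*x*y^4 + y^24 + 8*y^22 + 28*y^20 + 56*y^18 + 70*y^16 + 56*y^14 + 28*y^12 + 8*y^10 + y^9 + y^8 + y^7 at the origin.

D9

The Hessian of f at 0 is [[0, 0], [0, 0]] with rank 0, so corank 2. A Groebner basis of the Jacobian ideal J(f) in C{x,y} is {x^2*y^2, 8*x^2*y + x^2 + x*y^3, -8*x^2*y + x*y + y^4, x^3}; counting standard monomials gives mu = 9. Corank 2; j^3 = x^2*(x + y) has shape L^2 M (L != M), so D-series; mu = 9 gives D_9.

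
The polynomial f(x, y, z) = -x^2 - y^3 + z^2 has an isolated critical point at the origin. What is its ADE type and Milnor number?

The Hessian of f at 0 has rank 2. Corank 1: A-series; mu = 2 gives A_2.

Type A_2, Milnor number mu = 2.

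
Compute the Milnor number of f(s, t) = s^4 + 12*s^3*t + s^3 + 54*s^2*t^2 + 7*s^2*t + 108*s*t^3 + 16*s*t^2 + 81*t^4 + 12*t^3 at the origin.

The Hessian of f at 0 has rank 0. Corank 2; j^3 = (s + 2*t)^2*(s + 3*t) has shape L^2 M (L != M), so D-series; mu = 5 gives D_5.

5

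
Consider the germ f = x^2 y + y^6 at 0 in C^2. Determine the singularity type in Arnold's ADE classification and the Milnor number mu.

Type D_7, Milnor number mu = 7.

The Hessian of f at 0 has rank 0. Corank 2; j^3 = x^2*y has shape L^2 M (L != M), so D-series; mu = 7 gives D_7.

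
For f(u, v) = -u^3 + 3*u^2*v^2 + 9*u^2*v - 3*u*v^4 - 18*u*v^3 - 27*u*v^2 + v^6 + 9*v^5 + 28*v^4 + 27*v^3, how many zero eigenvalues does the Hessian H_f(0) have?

2

Hessian at 0 has rank 0.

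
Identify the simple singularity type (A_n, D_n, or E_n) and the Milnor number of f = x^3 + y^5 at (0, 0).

The Hessian of f at 0 has rank 0. Corank 2; j^3 = x^3 is a perfect cube, so E-series; the 5-jet and mu = 8 give E_8.

Type E8, Milnor number mu = 8.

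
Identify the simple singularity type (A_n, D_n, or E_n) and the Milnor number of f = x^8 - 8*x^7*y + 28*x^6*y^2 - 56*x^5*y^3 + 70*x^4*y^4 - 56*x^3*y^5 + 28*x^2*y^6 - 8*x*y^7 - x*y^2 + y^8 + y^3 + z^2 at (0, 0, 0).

The Hessian of f at 0 has rank 1. Corank 2; j^3 = -y^2*(x - y) has shape L^2 M (L != M), so D-series; mu = 9 gives D_9.

Type D9, Milnor number mu = 9.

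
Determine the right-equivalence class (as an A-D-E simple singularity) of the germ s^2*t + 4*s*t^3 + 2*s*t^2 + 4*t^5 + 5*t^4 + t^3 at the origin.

D_{5}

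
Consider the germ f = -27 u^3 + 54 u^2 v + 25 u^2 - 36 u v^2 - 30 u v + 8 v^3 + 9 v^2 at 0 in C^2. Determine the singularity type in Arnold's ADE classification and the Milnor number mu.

The Hessian of f at 0 is [[50, -30], [-30, 18]] with rank 1, so corank 1. A Groebner basis of the Jacobian ideal J(f) in C{u,v} is {v^2, u - 3*v/5}; counting standard monomials gives mu = 2. Corank 1: A-series; mu = 2 gives A_2.

Type A_{2}, Milnor number mu = 2.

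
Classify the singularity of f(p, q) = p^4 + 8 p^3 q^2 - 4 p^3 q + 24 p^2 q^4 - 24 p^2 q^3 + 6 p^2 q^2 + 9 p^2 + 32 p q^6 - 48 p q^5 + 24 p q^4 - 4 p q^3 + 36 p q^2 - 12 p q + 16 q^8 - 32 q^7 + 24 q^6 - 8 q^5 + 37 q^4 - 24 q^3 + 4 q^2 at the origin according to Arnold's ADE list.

A_3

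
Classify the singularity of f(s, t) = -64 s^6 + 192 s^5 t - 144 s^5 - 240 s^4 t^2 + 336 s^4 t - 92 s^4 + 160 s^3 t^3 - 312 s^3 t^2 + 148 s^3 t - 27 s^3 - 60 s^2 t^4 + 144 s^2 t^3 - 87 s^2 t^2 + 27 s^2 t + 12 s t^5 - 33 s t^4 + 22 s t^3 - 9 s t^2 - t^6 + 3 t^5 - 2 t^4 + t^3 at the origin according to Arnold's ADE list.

E_{6}

The Hessian of f at 0 has rank 0. Corank 2; j^3 = -(3*s - t)^3 is a perfect cube, so E-series; the 4-jet and mu = 6 give E_6.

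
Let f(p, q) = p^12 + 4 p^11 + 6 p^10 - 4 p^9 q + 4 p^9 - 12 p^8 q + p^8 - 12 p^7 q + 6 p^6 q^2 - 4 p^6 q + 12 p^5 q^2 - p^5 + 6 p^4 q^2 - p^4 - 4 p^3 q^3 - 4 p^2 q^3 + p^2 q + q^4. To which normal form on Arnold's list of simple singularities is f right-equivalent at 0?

D5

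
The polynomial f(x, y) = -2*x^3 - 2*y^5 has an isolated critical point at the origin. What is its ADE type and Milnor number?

Type E8, Milnor number mu = 8.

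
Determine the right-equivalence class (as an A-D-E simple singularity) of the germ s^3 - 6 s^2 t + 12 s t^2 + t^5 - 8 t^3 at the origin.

The Hessian of f at 0 has rank 0. Corank 2; j^3 = (s - 2*t)^3 is a perfect cube, so E-series; the 5-jet and mu = 8 give E_8.

E8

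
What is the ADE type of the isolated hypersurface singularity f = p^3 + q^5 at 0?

E_8

The Hessian of f at 0 has rank 0. Corank 2; j^3 = p^3 is a perfect cube, so E-series; the 5-jet and mu = 8 give E_8.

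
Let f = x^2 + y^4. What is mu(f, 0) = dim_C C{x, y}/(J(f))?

3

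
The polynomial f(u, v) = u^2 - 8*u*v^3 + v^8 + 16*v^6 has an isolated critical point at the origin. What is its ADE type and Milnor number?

The Hessian of f at 0 has rank 1. Corank 1: A-series; mu = 7 gives A_7.

Type A_{7}, Milnor number mu = 7.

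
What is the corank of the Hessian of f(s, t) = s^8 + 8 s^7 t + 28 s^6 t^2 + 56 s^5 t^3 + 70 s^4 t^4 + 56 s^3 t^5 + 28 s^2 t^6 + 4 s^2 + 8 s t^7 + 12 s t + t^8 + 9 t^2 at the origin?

Hessian at 0 has rank 1.

1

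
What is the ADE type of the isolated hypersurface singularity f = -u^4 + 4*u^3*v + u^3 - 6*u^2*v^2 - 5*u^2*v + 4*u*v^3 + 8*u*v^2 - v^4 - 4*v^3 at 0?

The Hessian of f at 0 is [[0, 0], [0, 0]] with rank 0, so corank 2. A Groebner basis of the Jacobian ideal J(f) in C{u,v} is {u*v^2 + u*v/2 - v^2, u*v/4 + v^3 - v^2/2, u^2 - 3*u*v + 2*v^2}; counting standard monomials gives mu = 5. Corank 2; j^3 = (u - 2*v)^2*(u - v) has shape L^2 M (L != M), so D-series; mu = 5 gives D_5.

D_5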